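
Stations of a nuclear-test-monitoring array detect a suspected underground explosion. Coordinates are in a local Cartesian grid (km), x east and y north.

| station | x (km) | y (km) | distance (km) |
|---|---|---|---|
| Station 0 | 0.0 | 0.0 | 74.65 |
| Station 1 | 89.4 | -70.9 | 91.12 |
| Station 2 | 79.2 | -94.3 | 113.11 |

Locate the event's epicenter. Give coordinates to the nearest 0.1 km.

Circle about each station: x² + y² = 74.65²; (x − 89.4)² + (y + 70.9)² = 91.12²; (x − 79.2)² + (y + 94.3)² = 113.11².
Subtracting the Station 0 equation from the Station 1 and Station 2 equations removes the quadratic terms:
178.8 x − 141.8 y = 10288.94
158.4 x − 188.6 y = 7943.88
Solving the 2×2 system: x ≈ 72.3, y ≈ 18.6 km.

72.3 km east, 18.6 km north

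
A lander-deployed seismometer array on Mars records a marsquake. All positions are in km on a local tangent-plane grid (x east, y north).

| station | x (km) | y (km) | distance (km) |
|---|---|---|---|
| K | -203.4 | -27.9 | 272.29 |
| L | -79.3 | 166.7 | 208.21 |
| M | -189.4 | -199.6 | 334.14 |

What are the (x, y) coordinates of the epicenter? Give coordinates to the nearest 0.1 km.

(65.2, 16.8)

Circle about each station: (x + 203.4)² + (y + 27.9)² = 272.29²; (x + 79.3)² + (y − 166.7)² = 208.21²; (x + 189.4)² + (y + 199.6)² = 334.14².
Subtracting the K equation from the L and M equations removes the quadratic terms:
248.2 x + 389.2 y = 22717.85
28.0 x − 343.4 y = -3945.15
Solving the 2×2 system: x ≈ 65.2, y ≈ 16.8 km.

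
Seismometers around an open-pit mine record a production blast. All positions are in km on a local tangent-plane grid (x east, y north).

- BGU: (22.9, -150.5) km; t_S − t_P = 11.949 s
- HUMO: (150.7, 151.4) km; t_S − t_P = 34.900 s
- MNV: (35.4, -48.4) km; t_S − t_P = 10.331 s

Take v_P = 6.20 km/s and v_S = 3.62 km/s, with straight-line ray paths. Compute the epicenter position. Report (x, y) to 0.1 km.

(-50.0, -76.4)

Distance from S−P lag: d = Δt · v_P v_S / (v_P − v_S) = Δt · (6.20·3.62)/(6.20−3.62) ≈ 8.6992·Δt.
So d_BGU = 103.95, d_HUMO = 303.60, d_MNV = 89.87 km.
Circle about each station: (x − 22.9)² + (y + 150.5)² = 103.95²; (x − 150.7)² + (y − 151.4)² = 303.60²; (x − 35.4)² + (y + 48.4)² = 89.87².
Subtracting the BGU equation from the HUMO and MNV equations removes the quadratic terms:
255.6 x + 603.8 y = -58909.57
25.0 x + 204.2 y = -16849.95
Solving the 2×2 system: x ≈ -50.0, y ≈ -76.4 km.
Check against BGU (with the unrounded x, y): √((x − 22.9)²+(y + 150.5)²) = 103.96 ≈ 103.95 km. ✓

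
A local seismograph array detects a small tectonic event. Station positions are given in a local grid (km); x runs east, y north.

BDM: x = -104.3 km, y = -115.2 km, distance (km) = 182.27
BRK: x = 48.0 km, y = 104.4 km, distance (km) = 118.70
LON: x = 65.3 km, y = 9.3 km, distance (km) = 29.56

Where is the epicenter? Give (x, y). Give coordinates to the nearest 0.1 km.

Circle about each station: (x + 104.3)² + (y + 115.2)² = 182.27²; (x − 48.0)² + (y − 104.4)² = 118.70²; (x − 65.3)² + (y − 9.3)² = 29.56².
Subtracting the BDM equation from the BRK and LON equations removes the quadratic terms:
304.6 x + 439.2 y = 8186.49
339.2 x + 249.0 y = 12549.61
Solving the 2×2 system: x ≈ 47.5, y ≈ -14.3 km.

(47.5, -14.3)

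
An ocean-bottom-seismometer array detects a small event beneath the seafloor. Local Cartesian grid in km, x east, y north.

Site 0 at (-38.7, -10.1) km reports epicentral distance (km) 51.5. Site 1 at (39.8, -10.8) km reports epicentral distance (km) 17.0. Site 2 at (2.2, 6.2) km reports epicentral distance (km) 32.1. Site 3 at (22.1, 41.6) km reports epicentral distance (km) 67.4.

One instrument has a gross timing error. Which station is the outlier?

Solve using three stations at a time. Using Site 0, Site 2, Site 3 (subtract circle equations pairwise → linear system) gives (x, y) ≈ (10.7, -24.9).
Distances from that point to each station vs reported:
  Site 0: calculated 51.6 vs reported 51.5 → residual 0.1 km
  Site 1: calculated 32.3 vs reported 17.0 → residual 15.3 km
  Site 2: calculated 32.3 vs reported 32.1 → residual 0.2 km
  Site 3: calculated 67.5 vs reported 67.4 → residual 0.1 km
Site 0, Site 2, Site 3 are mutually consistent (residuals ≈ 0); Site 1 is off by 15.3 km.

Site 1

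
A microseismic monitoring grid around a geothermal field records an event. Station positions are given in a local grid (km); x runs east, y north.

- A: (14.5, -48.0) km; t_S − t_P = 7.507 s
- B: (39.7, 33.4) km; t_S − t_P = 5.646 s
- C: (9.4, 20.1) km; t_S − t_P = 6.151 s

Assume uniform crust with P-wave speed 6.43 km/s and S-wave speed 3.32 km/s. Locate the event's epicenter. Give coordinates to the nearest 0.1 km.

Distance from S−P lag: d = Δt · v_P v_S / (v_P − v_S) = Δt · (6.43·3.32)/(6.43−3.32) ≈ 6.8642·Δt.
So d_A = 51.53, d_B = 38.76, d_C = 42.22 km.
Circle about each station: (x − 14.5)² + (y + 48.0)² = 51.53²; (x − 39.7)² + (y − 33.4)² = 38.76²; (x − 9.4)² + (y − 20.1)² = 42.22².
Subtracting the A equation from the B and C equations removes the quadratic terms:
50.4 x + 162.8 y = 1330.40
-10.2 x + 136.2 y = -1149.07
Solving the 2×2 system: x ≈ 43.2, y ≈ -5.2 km.

(43.2, -5.2)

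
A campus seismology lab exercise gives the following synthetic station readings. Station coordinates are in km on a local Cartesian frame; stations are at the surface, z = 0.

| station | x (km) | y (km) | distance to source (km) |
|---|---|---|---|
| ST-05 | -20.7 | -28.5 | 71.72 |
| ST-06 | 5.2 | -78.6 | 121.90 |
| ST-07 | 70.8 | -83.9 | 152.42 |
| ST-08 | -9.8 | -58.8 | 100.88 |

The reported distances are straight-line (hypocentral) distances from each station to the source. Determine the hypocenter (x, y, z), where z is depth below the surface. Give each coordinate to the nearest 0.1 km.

(-16.1, 39.1, 23.5)

Each station gives a sphere (x−x_i)² + (y−y_i)² + z² = d_i² (stations at z=0).
Subtracting the ST-05 sphere from ST-06 and ST-07: z² cancels, leaving linear equations in x and y:
51.8 x − 100.2 y = -4751.59
183.0 x − 110.8 y = -7276.99
Solving: x ≈ -16.089, y ≈ 39.104 km (keep extra digits for the depth step; rounded: -16.1, 39.1).
Then from the ST-05 sphere: z² = 71.72² − (x + 20.7)² − (y + 28.5)² with x = -16.089, y = 39.104, so z ≈ 23.499 ≈ 23.5 km.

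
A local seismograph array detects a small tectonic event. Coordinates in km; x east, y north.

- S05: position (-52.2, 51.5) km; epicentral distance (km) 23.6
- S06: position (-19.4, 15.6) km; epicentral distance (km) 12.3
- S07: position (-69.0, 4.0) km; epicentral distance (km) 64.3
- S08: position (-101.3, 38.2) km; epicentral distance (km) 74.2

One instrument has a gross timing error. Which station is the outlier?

S06

Solve using three stations at a time. Using S05, S07, S08 (subtract circle equations pairwise → linear system) gives (x, y) ≈ (-28.9, 54.2).
Distances from that point to each station vs reported:
  S05: calculated 23.5 vs reported 23.6 → residual 0.1 km
  S06: calculated 39.7 vs reported 12.3 → residual 27.4 km
  S07: calculated 64.3 vs reported 64.3 → residual 0.0 km
  S08: calculated 74.2 vs reported 74.2 → residual 0.0 km
S05, S07, S08 are mutually consistent (residuals ≈ 0); S06 is off by 27.4 km.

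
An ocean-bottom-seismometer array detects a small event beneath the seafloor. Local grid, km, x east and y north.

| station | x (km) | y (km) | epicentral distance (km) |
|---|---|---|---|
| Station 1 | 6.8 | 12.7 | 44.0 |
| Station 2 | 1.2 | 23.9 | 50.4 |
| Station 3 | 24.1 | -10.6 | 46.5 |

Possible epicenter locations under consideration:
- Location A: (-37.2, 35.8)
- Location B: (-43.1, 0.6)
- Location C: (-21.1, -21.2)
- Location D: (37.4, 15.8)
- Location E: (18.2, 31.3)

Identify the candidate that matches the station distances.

For each candidate, compare |candidate − station| to the reported distance:
Location A: residuals Station 1 5.7, Station 2 10.2, Station 3 30.4 → max 30.4 km
Location B: residuals Station 1 7.3, Station 2 0.3, Station 3 21.6 → max 21.6 km
Location C: residuals Station 1 0.1, Station 2 0.1, Station 3 0.1 → max 0.1 km
Location D: residuals Station 1 13.2, Station 2 13.3, Station 3 16.9 → max 16.9 km
Location E: residuals Station 1 22.2, Station 2 31.9, Station 3 4.2 → max 31.9 km
Only Location C has all residuals ≈ 0.

Location C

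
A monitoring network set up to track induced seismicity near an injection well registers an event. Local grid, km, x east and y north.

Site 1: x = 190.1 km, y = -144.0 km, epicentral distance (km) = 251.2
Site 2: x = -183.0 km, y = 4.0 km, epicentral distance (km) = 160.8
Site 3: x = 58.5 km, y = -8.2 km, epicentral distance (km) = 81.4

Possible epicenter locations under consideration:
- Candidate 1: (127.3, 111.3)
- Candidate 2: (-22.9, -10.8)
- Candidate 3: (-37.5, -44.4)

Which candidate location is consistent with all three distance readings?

Candidate 2

For each candidate, compare |candidate − station| to the reported distance:
Candidate 1: residuals Site 1 11.7, Site 2 167.5, Site 3 56.5 → max 167.5 km
Candidate 2: residuals Site 1 0.0, Site 2 0.0, Site 3 0.0 → max 0.0 km
Candidate 3: residuals Site 1 2.8, Site 2 7.5, Site 3 21.2 → max 21.2 km
Only Candidate 2 has all residuals ≈ 0.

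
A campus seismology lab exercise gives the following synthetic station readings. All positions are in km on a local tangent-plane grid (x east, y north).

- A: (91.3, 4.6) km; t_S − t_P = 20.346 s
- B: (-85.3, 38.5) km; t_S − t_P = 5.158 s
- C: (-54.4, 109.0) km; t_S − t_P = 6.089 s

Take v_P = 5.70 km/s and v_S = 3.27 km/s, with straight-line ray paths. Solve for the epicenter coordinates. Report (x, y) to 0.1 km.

x ≈ -53.7 km, y ≈ 62.3 km

Distance from S−P lag: d = Δt · v_P v_S / (v_P − v_S) = Δt · (5.70·3.27)/(5.70−3.27) ≈ 7.6704·Δt.
So d_A = 156.06, d_B = 39.56, d_C = 46.70 km.
Circle about each station: (x − 91.3)² + (y − 4.6)² = 156.06²; (x + 85.3)² + (y − 38.5)² = 39.56²; (x + 54.4)² + (y − 109.0)² = 46.70².
Subtracting the A equation from the B and C equations removes the quadratic terms:
-353.2 x + 67.8 y = 23191.22
-291.4 x + 208.8 y = 28657.34
Solving the 2×2 system: x ≈ -53.7, y ≈ 62.3 km.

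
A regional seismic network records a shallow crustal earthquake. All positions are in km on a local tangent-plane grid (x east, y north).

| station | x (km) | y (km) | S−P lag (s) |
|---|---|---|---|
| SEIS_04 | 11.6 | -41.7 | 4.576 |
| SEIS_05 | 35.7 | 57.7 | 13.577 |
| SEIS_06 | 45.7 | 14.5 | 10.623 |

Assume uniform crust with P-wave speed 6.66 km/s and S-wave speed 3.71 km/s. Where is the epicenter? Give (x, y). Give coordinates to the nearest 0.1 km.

Distance from S−P lag: d = Δt · v_P v_S / (v_P − v_S) = Δt · (6.66·3.71)/(6.66−3.71) ≈ 8.3758·Δt.
So d_SEIS_04 = 38.33, d_SEIS_05 = 113.72, d_SEIS_06 = 88.98 km.
Circle about each station: (x − 11.6)² + (y + 41.7)² = 38.33²; (x − 35.7)² + (y − 57.7)² = 113.72²; (x − 45.7)² + (y − 14.5)² = 88.98².
Subtracting pairs of circle equations eliminates x²+y² and gives linear equations (the radical axes):
48.2 x + 198.8 y = -8732.72
68.2 x + 112.4 y = -6022.96
Solving the 2×2 system: x ≈ -26.5, y ≈ -37.5 km.
Check against SEIS_04 (with the unrounded x, y): √((x − 11.6)²+(y + 41.7)²) = 38.34 ≈ 38.33 km. ✓

x ≈ -26.5 km, y ≈ -37.5 km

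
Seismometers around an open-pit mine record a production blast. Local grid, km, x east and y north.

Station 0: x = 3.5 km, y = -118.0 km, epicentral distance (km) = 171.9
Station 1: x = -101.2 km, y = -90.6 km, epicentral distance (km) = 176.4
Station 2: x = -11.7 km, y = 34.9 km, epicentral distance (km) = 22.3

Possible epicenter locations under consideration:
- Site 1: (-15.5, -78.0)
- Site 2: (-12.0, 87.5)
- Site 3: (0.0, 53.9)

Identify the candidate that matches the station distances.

For each candidate, compare |candidate − station| to the reported distance:
Site 1: residuals Station 0 127.6, Station 1 89.8, Station 2 90.7 → max 127.6 km
Site 2: residuals Station 0 34.2, Station 1 22.8, Station 2 30.3 → max 34.2 km
Site 3: residuals Station 0 0.0, Station 1 0.0, Station 2 0.0 → max 0.0 km
Only Site 3 has all residuals ≈ 0.

Site 3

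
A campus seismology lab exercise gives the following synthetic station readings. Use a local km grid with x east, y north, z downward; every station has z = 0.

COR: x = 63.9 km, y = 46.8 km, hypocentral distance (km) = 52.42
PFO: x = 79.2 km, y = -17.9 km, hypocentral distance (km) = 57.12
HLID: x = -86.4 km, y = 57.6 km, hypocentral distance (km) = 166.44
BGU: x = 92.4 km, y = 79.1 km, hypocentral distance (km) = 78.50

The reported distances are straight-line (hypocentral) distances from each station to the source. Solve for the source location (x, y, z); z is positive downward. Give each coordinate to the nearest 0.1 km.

Each station gives a sphere (x−x_i)² + (y−y_i)² + z² = d_i² (stations at z=0).
Subtracting the COR sphere from PFO and HLID: z² cancels, leaving linear equations in x and y:
30.6 x − 129.4 y = -195.24
-300.6 x + 21.6 y = -20445.15
Solving: x ≈ 69.300, y ≈ 17.897 km (keep extra digits for the depth step; rounded: 69.3, 17.9).
Then from the COR sphere: z² = 52.42² − (x − 63.9)² − (y − 46.8)² with x = 69.300, y = 17.897, so z ≈ 43.397 ≈ 43.4 km.
Check against BGU (with the unrounded solution): distance 78.50 ≈ 78.50 km. ✓

x ≈ 69.3 km, y ≈ 17.9 km, depth ≈ 43.4 km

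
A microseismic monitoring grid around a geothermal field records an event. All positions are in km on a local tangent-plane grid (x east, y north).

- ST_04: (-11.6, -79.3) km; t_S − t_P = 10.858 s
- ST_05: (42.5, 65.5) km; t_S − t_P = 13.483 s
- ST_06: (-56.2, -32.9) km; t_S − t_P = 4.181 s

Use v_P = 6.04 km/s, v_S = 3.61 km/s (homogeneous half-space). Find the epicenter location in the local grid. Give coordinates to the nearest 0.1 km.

Distance from S−P lag: d = Δt · v_P v_S / (v_P − v_S) = Δt · (6.04·3.61)/(6.04−3.61) ≈ 8.9730·Δt.
So d_ST_04 = 97.43, d_ST_05 = 120.98, d_ST_06 = 37.52 km.
Circle about each station: (x + 11.6)² + (y + 79.3)² = 97.43²; (x − 42.5)² + (y − 65.5)² = 120.98²; (x + 56.2)² + (y + 32.9)² = 37.52².
Subtracting the ST_04 equation from the ST_05 and ST_06 equations removes the quadratic terms:
108.2 x + 289.6 y = -5470.11
-89.2 x + 92.8 y = 5902.65
Solving the 2×2 system: x ≈ -61.8, y ≈ 4.2 km.

-61.8 km east, 4.2 km north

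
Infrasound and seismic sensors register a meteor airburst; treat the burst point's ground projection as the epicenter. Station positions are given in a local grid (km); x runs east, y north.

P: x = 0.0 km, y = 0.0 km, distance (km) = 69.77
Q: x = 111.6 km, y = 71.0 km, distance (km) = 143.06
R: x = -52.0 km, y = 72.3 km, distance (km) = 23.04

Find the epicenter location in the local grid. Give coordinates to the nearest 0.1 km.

-31.2 km east, 62.4 km north

Circle about each station: x² + y² = 69.77²; (x − 111.6)² + (y − 71.0)² = 143.06²; (x + 52.0)² + (y − 72.3)² = 23.04².
Subtracting pairs of circle equations eliminates x²+y² and gives linear equations (the radical axes):
223.2 x + 142.0 y = 1897.25
-104.0 x + 144.6 y = 12268.30
Solving the 2×2 system: x ≈ -31.2, y ≈ 62.4 km.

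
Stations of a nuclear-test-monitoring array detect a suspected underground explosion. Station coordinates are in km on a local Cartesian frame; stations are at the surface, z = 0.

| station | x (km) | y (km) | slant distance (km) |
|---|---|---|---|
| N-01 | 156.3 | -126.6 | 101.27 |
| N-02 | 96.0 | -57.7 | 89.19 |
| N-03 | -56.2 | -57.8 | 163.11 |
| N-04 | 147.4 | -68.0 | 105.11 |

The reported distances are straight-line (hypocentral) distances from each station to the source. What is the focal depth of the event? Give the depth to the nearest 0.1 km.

Each station gives a sphere (x−x_i)² + (y−y_i)² + z² = d_i² (stations at z=0).
Subtracting the N-01 sphere from N-02 and N-03: z² cancels, leaving linear equations in x and y:
-120.6 x + 137.8 y = -25611.20
-425.0 x + 137.6 y = -50307.23
Solving: x ≈ 81.206, y ≈ -114.788 km (keep extra digits for the depth step; rounded: 81.2, -114.8).
Then from the N-01 sphere: z² = 101.27² − (x − 156.3)² − (y + 126.6)² with x = 81.206, y = -114.788, so z ≈ 66.910 ≈ 66.9 km.

depth ≈ 66.9 km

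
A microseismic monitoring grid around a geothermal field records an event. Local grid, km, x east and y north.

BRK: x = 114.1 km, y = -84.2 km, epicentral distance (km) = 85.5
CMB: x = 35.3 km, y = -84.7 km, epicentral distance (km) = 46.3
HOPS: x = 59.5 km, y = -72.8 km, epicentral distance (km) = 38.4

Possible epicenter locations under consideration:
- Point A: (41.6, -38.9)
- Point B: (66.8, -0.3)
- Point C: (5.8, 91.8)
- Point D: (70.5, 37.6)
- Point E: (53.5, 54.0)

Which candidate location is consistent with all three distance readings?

For each candidate, compare |candidate − station| to the reported distance:
Point A: residuals BRK 0.0, CMB 0.1, HOPS 0.1 → max 0.1 km
Point B: residuals BRK 10.8, CMB 43.8, HOPS 34.5 → max 43.8 km
Point C: residuals BRK 121.2, CMB 132.6, HOPS 134.7 → max 134.7 km
Point D: residuals BRK 43.9, CMB 81.0, HOPS 72.5 → max 81.0 km
Point E: residuals BRK 65.4, CMB 93.6, HOPS 88.5 → max 93.6 km
Only Point A has all residuals ≈ 0.

Point A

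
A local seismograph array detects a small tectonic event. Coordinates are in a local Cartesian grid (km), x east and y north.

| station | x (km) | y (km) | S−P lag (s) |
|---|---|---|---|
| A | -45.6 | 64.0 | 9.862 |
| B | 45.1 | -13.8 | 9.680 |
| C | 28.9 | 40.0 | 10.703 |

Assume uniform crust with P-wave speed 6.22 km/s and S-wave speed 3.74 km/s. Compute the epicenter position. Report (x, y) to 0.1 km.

-44.5 km east, -28.5 km north

Distance from S−P lag: d = Δt · v_P v_S / (v_P − v_S) = Δt · (6.22·3.74)/(6.22−3.74) ≈ 9.3802·Δt.
So d_A = 92.51, d_B = 90.80, d_C = 100.40 km.
Circle about each station: (x + 45.6)² + (y − 64.0)² = 92.51²; (x − 45.1)² + (y + 13.8)² = 90.80²; (x − 28.9)² + (y − 40.0)² = 100.40².
Subtracting the A equation from the B and C equations removes the quadratic terms:
181.4 x − 155.6 y = -3637.45
149.0 x − 48.0 y = -5262.21
Solving the 2×2 system: x ≈ -44.5, y ≈ -28.5 km.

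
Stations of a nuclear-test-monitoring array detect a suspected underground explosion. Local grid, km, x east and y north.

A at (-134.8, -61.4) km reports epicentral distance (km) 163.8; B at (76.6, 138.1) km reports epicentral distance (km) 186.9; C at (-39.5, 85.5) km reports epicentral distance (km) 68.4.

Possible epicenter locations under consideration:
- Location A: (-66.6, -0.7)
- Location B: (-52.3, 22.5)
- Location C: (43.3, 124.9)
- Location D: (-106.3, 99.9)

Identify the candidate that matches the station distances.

Location D

For each candidate, compare |candidate − station| to the reported distance:
Location A: residuals A 72.5, B 12.5, C 22.0 → max 72.5 km
Location B: residuals A 46.1, B 13.8, C 4.1 → max 46.1 km
Location C: residuals A 93.9, B 151.1, C 23.3 → max 151.1 km
Location D: residuals A 0.0, B 0.1, C 0.1 → max 0.1 km
Only Location D has all residuals ≈ 0.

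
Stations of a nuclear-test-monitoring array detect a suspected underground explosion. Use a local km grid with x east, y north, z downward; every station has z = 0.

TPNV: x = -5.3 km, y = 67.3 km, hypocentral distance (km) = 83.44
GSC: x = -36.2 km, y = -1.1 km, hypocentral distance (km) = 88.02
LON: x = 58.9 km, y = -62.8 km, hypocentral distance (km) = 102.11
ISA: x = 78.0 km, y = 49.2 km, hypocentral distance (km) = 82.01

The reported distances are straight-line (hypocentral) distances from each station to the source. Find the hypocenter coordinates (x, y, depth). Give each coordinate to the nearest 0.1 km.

x ≈ 28.7 km, y ≈ 16.5 km, depth ≈ 56.8 km

Each station gives a sphere (x−x_i)² + (y−y_i)² + z² = d_i² (stations at z=0).
Subtracting the TPNV sphere from GSC and LON: z² cancels, leaving linear equations in x and y:
-61.8 x − 136.8 y = -4031.02
128.4 x − 260.2 y = -608.55
Solving: x ≈ 28.700, y ≈ 16.501 km (keep extra digits for the depth step; rounded: 28.7, 16.5).
Then from the TPNV sphere: z² = 83.44² − (x + 5.3)² − (y − 67.3)² with x = 28.700, y = 16.501, so z ≈ 56.795 ≈ 56.8 km.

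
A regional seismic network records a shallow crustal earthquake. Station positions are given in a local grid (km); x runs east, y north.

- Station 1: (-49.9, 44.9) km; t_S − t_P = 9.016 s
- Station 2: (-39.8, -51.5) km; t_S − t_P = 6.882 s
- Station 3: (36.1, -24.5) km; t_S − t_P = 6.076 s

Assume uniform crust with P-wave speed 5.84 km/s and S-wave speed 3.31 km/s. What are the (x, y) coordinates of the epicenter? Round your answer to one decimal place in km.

-7.9 km east, -9.7 km north

Distance from S−P lag: d = Δt · v_P v_S / (v_P − v_S) = Δt · (5.84·3.31)/(5.84−3.31) ≈ 7.6405·Δt.
So d_Station 1 = 68.89, d_Station 2 = 52.58, d_Station 3 = 46.42 km.
Circle about each station: (x + 49.9)² + (y − 44.9)² = 68.89²; (x + 39.8)² + (y + 51.5)² = 52.58²; (x − 36.1)² + (y + 24.5)² = 46.42².
Subtracting the Station 1 equation from the Station 2 and Station 3 equations removes the quadratic terms:
20.2 x − 192.8 y = 1711.45
172.0 x − 138.8 y = -11.54
Solving the 2×2 system: x ≈ -7.9, y ≈ -9.7 km.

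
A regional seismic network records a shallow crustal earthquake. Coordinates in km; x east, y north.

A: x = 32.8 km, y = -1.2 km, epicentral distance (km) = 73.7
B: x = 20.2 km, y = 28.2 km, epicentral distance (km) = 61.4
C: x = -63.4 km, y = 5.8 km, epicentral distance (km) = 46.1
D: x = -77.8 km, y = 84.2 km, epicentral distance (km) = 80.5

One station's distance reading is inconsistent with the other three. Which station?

Solve using three stations at a time. Using A, B, D (subtract circle equations pairwise → linear system) gives (x, y) ≈ (-39.3, 13.5).
Distances from that point to each station vs reported:
  A: calculated 73.6 vs reported 73.7 → residual 0.1 km
  B: calculated 61.3 vs reported 61.4 → residual 0.1 km
  C: calculated 25.3 vs reported 46.1 → residual 20.8 km
  D: calculated 80.4 vs reported 80.5 → residual 0.1 km
A, B, D are mutually consistent (residuals ≈ 0); C is off by 20.8 km.

C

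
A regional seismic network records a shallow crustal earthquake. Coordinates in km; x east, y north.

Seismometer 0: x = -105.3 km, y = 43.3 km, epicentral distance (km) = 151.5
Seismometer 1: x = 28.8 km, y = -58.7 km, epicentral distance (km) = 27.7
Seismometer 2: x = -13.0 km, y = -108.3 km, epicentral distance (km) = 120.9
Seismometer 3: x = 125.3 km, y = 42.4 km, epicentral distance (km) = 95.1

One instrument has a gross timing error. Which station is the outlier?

Solve using three stations at a time. Using Seismometer 0, Seismometer 2, Seismometer 3 (subtract circle equations pairwise → linear system) gives (x, y) ≈ (40.0, 0.4).
Distances from that point to each station vs reported:
  Seismometer 0: calculated 151.5 vs reported 151.5 → residual 0.0 km
  Seismometer 1: calculated 60.1 vs reported 27.7 → residual 32.4 km
  Seismometer 2: calculated 120.9 vs reported 120.9 → residual 0.0 km
  Seismometer 3: calculated 95.1 vs reported 95.1 → residual 0.0 km
Seismometer 0, Seismometer 2, Seismometer 3 are mutually consistent (residuals ≈ 0); Seismometer 1 is off by 32.4 km.

Seismometer 1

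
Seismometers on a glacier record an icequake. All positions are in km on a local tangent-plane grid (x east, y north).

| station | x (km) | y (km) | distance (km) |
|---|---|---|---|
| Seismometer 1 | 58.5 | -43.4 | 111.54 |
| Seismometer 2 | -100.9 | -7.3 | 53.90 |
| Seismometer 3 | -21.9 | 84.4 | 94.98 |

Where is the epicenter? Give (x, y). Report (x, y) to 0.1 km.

-47.0 km east, -7.2 km north

Circle about each station: (x − 58.5)² + (y + 43.4)² = 111.54²; (x + 100.9)² + (y + 7.3)² = 53.90²; (x + 21.9)² + (y − 84.4)² = 94.98².
Subtracting the Seismometer 1 equation from the Seismometer 2 and Seismometer 3 equations removes the quadratic terms:
-318.8 x + 72.2 y = 14464.25
-160.8 x + 255.6 y = 5717.13
Solving the 2×2 system: x ≈ -47.0, y ≈ -7.2 km.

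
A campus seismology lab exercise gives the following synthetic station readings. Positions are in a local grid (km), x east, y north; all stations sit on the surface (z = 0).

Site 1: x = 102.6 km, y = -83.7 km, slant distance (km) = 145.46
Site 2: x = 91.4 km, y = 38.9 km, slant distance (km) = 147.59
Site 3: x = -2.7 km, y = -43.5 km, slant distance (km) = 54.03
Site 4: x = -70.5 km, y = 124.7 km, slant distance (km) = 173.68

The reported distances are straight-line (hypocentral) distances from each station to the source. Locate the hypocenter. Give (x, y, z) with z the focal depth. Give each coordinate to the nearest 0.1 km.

Each station gives a sphere (x−x_i)² + (y−y_i)² + z² = d_i² (stations at z=0).
Subtracting the Site 1 sphere from Site 2 and Site 3: z² cancels, leaving linear equations in x and y:
-22.4 x + 245.2 y = -8289.48
-210.6 x + 80.4 y = 2606.46
Solving: x ≈ -26.196, y ≈ -36.200 km (keep extra digits for the depth step; rounded: -26.2, -36.2).
Then from the Site 1 sphere: z² = 145.46² − (x − 102.6)² − (y + 83.7)² with x = -26.196, y = -36.200, so z ≈ 48.104 ≈ 48.1 km.

x ≈ -26.2 km, y ≈ -36.2 km, depth ≈ 48.1 km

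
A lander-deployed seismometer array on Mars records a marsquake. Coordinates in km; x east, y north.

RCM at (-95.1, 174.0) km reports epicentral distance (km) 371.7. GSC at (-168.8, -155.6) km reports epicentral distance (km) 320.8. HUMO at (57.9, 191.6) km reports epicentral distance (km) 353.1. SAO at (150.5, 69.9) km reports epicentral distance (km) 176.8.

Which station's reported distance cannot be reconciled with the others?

HUMO

Solve using three stations at a time. Using RCM, GSC, SAO (subtract circle equations pairwise → linear system) gives (x, y) ≈ (148.3, -106.9).
Distances from that point to each station vs reported:
  RCM: calculated 371.7 vs reported 371.7 → residual 0.0 km
  GSC: calculated 320.8 vs reported 320.8 → residual 0.0 km
  HUMO: calculated 311.9 vs reported 353.1 → residual 41.2 km
  SAO: calculated 176.9 vs reported 176.8 → residual 0.1 km
RCM, GSC, SAO are mutually consistent (residuals ≈ 0); HUMO is off by 41.2 km.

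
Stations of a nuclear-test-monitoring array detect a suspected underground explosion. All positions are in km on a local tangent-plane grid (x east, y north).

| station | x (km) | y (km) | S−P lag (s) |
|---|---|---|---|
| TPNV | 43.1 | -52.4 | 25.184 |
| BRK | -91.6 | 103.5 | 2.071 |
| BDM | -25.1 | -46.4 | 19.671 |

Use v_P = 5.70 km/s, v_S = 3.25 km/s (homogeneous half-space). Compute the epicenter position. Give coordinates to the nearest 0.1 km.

(-82.3, 90.9)

Distance from S−P lag: d = Δt · v_P v_S / (v_P − v_S) = Δt · (5.70·3.25)/(5.70−3.25) ≈ 7.5612·Δt.
So d_TPNV = 190.42, d_BRK = 15.66, d_BDM = 148.74 km.
Circle about each station: (x − 43.1)² + (y + 52.4)² = 190.42²; (x + 91.6)² + (y − 103.5)² = 15.66²; (x + 25.1)² + (y + 46.4)² = 148.74².
Subtracting the TPNV equation from the BRK and BDM equations removes the quadratic terms:
-269.4 x + 311.8 y = 50513.98
-136.4 x + 12.0 y = 12315.79
Solving the 2×2 system: x ≈ -82.3, y ≈ 90.9 km.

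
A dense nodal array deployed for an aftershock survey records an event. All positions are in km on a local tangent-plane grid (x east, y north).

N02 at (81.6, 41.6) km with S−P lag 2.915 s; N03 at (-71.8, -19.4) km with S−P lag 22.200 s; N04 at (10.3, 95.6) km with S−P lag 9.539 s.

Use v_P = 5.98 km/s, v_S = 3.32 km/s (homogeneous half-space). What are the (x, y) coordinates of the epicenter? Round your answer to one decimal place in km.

Distance from S−P lag: d = Δt · v_P v_S / (v_P − v_S) = Δt · (5.98·3.32)/(5.98−3.32) ≈ 7.4638·Δt.
So d_N02 = 21.76, d_N03 = 165.70, d_N04 = 71.20 km.
Circle about each station: (x − 81.6)² + (y − 41.6)² = 21.76²; (x + 71.8)² + (y + 19.4)² = 165.70²; (x − 10.3)² + (y − 95.6)² = 71.20².
Subtracting pairs of circle equations eliminates x²+y² and gives linear equations (the radical axes):
-306.8 x − 122.0 y = -29840.51
-142.6 x + 108.0 y = -3739.61
Solving the 2×2 system: x ≈ 72.8, y ≈ 61.5 km.

x ≈ 72.8 km, y ≈ 61.5 km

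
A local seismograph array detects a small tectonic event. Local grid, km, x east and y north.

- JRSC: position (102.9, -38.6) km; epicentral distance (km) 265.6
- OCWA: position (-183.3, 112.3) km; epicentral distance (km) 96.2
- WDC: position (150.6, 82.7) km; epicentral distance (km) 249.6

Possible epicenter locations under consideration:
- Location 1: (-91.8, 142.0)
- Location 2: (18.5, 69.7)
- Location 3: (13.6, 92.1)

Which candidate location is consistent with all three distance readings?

Location 1

For each candidate, compare |candidate − station| to the reported distance:
Location 1: residuals JRSC 0.0, OCWA 0.0, WDC 0.1 → max 0.1 km
Location 2: residuals JRSC 128.3, OCWA 110.0, WDC 116.9 → max 128.3 km
Location 3: residuals JRSC 107.3, OCWA 101.7, WDC 112.3 → max 112.3 km
Only Location 1 has all residuals ≈ 0.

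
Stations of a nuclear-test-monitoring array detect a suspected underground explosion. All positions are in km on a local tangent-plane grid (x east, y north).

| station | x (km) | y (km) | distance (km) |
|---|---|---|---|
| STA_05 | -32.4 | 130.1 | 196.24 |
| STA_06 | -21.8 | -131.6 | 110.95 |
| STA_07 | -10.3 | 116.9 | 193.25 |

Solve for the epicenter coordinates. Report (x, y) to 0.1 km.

(-100.9, -53.8)

Circle about each station: (x + 32.4)² + (y − 130.1)² = 196.24²; (x + 21.8)² + (y + 131.6)² = 110.95²; (x + 10.3)² + (y − 116.9)² = 193.25².
Subtracting the STA_05 equation from the STA_06 and STA_07 equations removes the quadratic terms:
21.2 x − 523.4 y = 26018.27
44.2 x − 26.4 y = -3039.49
Solving the 2×2 system: x ≈ -100.9, y ≈ -53.8 km.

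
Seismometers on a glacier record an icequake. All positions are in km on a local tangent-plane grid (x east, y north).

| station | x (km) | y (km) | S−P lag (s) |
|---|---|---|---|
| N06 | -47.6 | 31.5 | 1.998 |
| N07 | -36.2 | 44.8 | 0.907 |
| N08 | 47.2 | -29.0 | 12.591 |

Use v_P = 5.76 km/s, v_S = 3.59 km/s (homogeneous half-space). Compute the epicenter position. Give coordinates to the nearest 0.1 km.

Distance from S−P lag: d = Δt · v_P v_S / (v_P − v_S) = Δt · (5.76·3.59)/(5.76−3.59) ≈ 9.5292·Δt.
So d_N06 = 19.04, d_N07 = 8.64, d_N08 = 119.98 km.
Circle about each station: (x + 47.6)² + (y − 31.5)² = 19.04²; (x + 36.2)² + (y − 44.8)² = 8.64²; (x − 47.2)² + (y + 29.0)² = 119.98².
Subtracting the N06 equation from the N07 and N08 equations removes the quadratic terms:
22.8 x + 26.6 y = 347.34
189.6 x − 121.0 y = -14221.85
Solving the 2×2 system: x ≈ -43.1, y ≈ 50.0 km.
Check against N06 (with the unrounded x, y): √((x + 47.6)²+(y − 31.5)²) = 19.04 ≈ 19.04 km. ✓

x ≈ -43.1 km, y ≈ 50.0 km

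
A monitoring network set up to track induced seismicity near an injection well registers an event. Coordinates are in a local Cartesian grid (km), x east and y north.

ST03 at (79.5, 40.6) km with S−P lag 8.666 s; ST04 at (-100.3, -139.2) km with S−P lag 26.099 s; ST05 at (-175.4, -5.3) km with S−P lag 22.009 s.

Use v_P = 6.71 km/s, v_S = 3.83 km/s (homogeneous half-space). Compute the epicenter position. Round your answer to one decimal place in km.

Distance from S−P lag: d = Δt · v_P v_S / (v_P − v_S) = Δt · (6.71·3.83)/(6.71−3.83) ≈ 8.9234·Δt.
So d_ST03 = 77.33, d_ST04 = 232.89, d_ST05 = 196.39 km.
Circle about each station: (x − 79.5)² + (y − 40.6)² = 77.33²; (x + 100.3)² + (y + 139.2)² = 232.89²; (x + 175.4)² + (y + 5.3)² = 196.39².
Subtracting the ST03 equation from the ST04 and ST05 equations removes the quadratic terms:
-359.6 x − 359.6 y = -26789.70
-509.8 x − 91.8 y = -9764.46
Solving the 2×2 system: x ≈ 7.0, y ≈ 67.5 km.

(7.0, 67.5)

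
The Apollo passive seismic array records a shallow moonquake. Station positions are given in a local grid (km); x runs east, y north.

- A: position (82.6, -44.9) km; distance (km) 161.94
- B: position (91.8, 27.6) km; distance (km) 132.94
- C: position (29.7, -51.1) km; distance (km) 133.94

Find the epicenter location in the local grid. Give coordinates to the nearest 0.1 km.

Circle about each station: (x − 82.6)² + (y + 44.9)² = 161.94²; (x − 91.8)² + (y − 27.6)² = 132.94²; (x − 29.7)² + (y + 51.1)² = 133.94².
Subtracting pairs of circle equations eliminates x²+y² and gives linear equations (the radical axes):
18.4 x + 145.0 y = 8901.75
-105.8 x − 12.4 y = 2939.17
Solving the 2×2 system: x ≈ -35.5, y ≈ 65.9 km.

(-35.5, 65.9)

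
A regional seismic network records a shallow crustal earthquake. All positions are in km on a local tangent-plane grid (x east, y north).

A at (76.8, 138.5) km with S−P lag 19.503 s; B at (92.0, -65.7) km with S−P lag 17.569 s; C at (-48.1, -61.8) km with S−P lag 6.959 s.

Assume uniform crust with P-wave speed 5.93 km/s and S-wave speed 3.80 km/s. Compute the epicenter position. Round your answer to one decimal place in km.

Distance from S−P lag: d = Δt · v_P v_S / (v_P − v_S) = Δt · (5.93·3.80)/(5.93−3.80) ≈ 10.5793·Δt.
So d_A = 206.33, d_B = 185.87, d_C = 73.62 km.
Circle about each station: (x − 76.8)² + (y − 138.5)² = 206.33²; (x − 92.0)² + (y + 65.7)² = 185.87²; (x + 48.1)² + (y + 61.8)² = 73.62².
Subtracting pairs of circle equations eliminates x²+y² and gives linear equations (the radical axes):
30.4 x − 408.4 y = -4275.59
-249.8 x − 400.6 y = 18204.52
Solving the 2×2 system: x ≈ -80.1, y ≈ 4.5 km.
Check against A (with the unrounded x, y): √((x − 76.8)²+(y − 138.5)²) = 206.33 ≈ 206.33 km. ✓

-80.1 km east, 4.5 km north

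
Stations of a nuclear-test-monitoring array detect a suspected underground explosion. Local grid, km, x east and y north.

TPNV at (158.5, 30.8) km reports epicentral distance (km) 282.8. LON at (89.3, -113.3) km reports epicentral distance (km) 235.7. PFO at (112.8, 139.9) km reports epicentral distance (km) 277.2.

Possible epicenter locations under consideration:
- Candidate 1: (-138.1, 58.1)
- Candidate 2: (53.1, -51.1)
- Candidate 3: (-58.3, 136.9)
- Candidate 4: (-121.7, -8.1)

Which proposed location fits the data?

For each candidate, compare |candidate − station| to the reported distance:
Candidate 1: residuals TPNV 15.1, LON 49.1, PFO 13.3 → max 49.1 km
Candidate 2: residuals TPNV 149.3, LON 163.7, PFO 77.1 → max 163.7 km
Candidate 3: residuals TPNV 41.4, LON 54.8, PFO 106.1 → max 106.1 km
Candidate 4: residuals TPNV 0.1, LON 0.1, PFO 0.1 → max 0.1 km
Only Candidate 4 has all residuals ≈ 0.

Candidate 4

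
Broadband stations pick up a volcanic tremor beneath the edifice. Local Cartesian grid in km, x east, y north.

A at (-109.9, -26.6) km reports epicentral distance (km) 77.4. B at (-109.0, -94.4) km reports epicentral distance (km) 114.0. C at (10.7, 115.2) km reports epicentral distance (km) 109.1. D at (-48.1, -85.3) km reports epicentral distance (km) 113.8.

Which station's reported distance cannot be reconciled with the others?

B

Solve using three stations at a time. Using A, C, D (subtract circle equations pairwise → linear system) gives (x, y) ≈ (-55.3, 28.3).
Distances from that point to each station vs reported:
  A: calculated 77.4 vs reported 77.4 → residual 0.0 km
  B: calculated 133.9 vs reported 114.0 → residual 19.9 km
  C: calculated 109.1 vs reported 109.1 → residual 0.0 km
  D: calculated 113.8 vs reported 113.8 → residual 0.0 km
A, C, D are mutually consistent (residuals ≈ 0); B is off by 19.9 km.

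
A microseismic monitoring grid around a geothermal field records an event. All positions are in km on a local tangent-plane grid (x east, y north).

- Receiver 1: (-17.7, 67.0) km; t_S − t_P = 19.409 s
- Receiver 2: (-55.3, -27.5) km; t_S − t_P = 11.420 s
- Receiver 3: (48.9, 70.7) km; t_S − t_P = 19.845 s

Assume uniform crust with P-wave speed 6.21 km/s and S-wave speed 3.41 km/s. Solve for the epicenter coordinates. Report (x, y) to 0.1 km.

(16.3, -75.8)

Distance from S−P lag: d = Δt · v_P v_S / (v_P − v_S) = Δt · (6.21·3.41)/(6.21−3.41) ≈ 7.5629·Δt.
So d_Receiver 1 = 146.79, d_Receiver 2 = 86.37, d_Receiver 3 = 150.09 km.
Circle about each station: (x + 17.7)² + (y − 67.0)² = 146.79²; (x + 55.3)² + (y + 27.5)² = 86.37²; (x − 48.9)² + (y − 70.7)² = 150.09².
Subtracting the Receiver 1 equation from the Receiver 2 and Receiver 3 equations removes the quadratic terms:
-75.2 x − 189.0 y = 13099.58
133.2 x + 7.4 y = 1607.71
Solving the 2×2 system: x ≈ 16.3, y ≈ -75.8 km.
Check against Receiver 1 (with the unrounded x, y): √((x + 17.7)²+(y − 67.0)²) = 146.78 ≈ 146.79 km. ✓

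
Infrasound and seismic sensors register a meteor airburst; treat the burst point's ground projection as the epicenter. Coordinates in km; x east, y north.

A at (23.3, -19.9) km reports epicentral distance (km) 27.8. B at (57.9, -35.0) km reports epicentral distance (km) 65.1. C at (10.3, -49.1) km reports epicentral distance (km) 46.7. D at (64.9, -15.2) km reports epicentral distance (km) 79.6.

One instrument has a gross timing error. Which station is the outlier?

D

Solve using three stations at a time. Using A, B, C (subtract circle equations pairwise → linear system) gives (x, y) ≈ (1.0, -3.4).
Distances from that point to each station vs reported:
  A: calculated 27.7 vs reported 27.8 → residual 0.1 km
  B: calculated 65.1 vs reported 65.1 → residual 0.0 km
  C: calculated 46.7 vs reported 46.7 → residual 0.0 km
  D: calculated 65.0 vs reported 79.6 → residual 14.6 km
A, B, C are mutually consistent (residuals ≈ 0); D is off by 14.6 km.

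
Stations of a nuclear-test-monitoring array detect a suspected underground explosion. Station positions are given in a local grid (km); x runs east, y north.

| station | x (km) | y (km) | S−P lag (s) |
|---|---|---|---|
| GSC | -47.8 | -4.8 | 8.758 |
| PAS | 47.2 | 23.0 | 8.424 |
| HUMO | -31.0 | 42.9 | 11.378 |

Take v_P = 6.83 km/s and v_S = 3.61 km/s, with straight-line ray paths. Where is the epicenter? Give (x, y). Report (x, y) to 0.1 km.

Distance from S−P lag: d = Δt · v_P v_S / (v_P − v_S) = Δt · (6.83·3.61)/(6.83−3.61) ≈ 7.6572·Δt.
So d_GSC = 67.06, d_PAS = 64.50, d_HUMO = 87.12 km.
Circle about each station: (x + 47.8)² + (y + 4.8)² = 67.06²; (x − 47.2)² + (y − 23.0)² = 64.50²; (x + 31.0)² + (y − 42.9)² = 87.12².
Subtracting the GSC equation from the PAS and HUMO equations removes the quadratic terms:
190.0 x + 55.6 y = 785.75
33.6 x + 95.4 y = -2599.32
Solving the 2×2 system: x ≈ 13.5, y ≈ -32.0 km.

x ≈ 13.5 km, y ≈ -32.0 km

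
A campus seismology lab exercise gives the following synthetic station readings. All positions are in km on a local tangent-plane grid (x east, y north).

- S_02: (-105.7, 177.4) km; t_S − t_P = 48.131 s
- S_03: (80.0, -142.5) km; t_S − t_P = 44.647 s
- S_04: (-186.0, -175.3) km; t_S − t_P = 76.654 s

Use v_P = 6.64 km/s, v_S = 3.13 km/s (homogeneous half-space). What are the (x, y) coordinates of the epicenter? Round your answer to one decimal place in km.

(170.2, 106.0)

Distance from S−P lag: d = Δt · v_P v_S / (v_P − v_S) = Δt · (6.64·3.13)/(6.64−3.13) ≈ 5.9211·Δt.
So d_S_02 = 284.99, d_S_03 = 264.36, d_S_04 = 453.88 km.
Circle about each station: (x + 105.7)² + (y − 177.4)² = 284.99²; (x − 80.0)² + (y + 142.5)² = 264.36²; (x + 186.0)² + (y + 175.3)² = 453.88².
Subtracting the S_02 equation from the S_03 and S_04 equations removes the quadratic terms:
371.4 x − 639.8 y = -4603.91
-160.6 x − 705.4 y = -102104.91
Solving the 2×2 system: x ≈ 170.2, y ≈ 106.0 km.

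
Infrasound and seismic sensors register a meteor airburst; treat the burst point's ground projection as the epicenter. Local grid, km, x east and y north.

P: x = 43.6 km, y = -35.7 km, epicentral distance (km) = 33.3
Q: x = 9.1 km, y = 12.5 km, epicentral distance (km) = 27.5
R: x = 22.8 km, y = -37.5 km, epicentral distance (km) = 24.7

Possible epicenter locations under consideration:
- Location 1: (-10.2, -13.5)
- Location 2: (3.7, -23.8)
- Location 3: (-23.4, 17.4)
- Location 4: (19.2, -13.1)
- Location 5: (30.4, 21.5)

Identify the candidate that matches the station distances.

Location 4

For each candidate, compare |candidate − station| to the reported distance:
Location 1: residuals P 24.9, Q 4.9, R 16.1 → max 24.9 km
Location 2: residuals P 8.3, Q 9.2, R 1.2 → max 9.2 km
Location 3: residuals P 52.2, Q 5.4, R 47.1 → max 52.2 km
Location 4: residuals P 0.0, Q 0.0, R 0.0 → max 0.0 km
Location 5: residuals P 25.4, Q 4.4, R 34.8 → max 34.8 km
Only Location 4 has all residuals ≈ 0.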